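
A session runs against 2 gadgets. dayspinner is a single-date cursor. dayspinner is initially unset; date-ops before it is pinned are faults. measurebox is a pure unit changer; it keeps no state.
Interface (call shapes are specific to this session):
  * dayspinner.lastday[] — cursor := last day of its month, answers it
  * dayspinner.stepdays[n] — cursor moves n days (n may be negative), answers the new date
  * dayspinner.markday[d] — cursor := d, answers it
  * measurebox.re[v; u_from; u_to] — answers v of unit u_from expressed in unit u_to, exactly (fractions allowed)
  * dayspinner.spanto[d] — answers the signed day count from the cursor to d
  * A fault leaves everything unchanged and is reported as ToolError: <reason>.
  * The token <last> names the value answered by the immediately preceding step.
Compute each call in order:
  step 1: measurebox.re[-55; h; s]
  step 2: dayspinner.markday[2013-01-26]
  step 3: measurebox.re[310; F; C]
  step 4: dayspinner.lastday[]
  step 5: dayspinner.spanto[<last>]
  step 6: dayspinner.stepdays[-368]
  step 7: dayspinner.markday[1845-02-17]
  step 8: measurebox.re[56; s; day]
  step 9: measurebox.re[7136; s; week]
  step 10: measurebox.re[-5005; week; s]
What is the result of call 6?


Step: re[-55; h; s]
Result: -198000
Step: markday[2013-01-26]
Result: 2013-01-26
Step: re[310; F; C]
Result: 1390/9
Step: lastday[]
Result: 2013-01-31
Step: spanto[<last>]
Result: 0
Step: stepdays[-368]
Result: 2012-01-29
Step: markday[1845-02-17]
Result: 1845-02-17
Step: re[56; s; day]
Result: 7/10800
Step: re[7136; s; week]
Result: 223/18900
Step: re[-5005; week; s]
Result: -3027024000

Answer: 2012-01-29


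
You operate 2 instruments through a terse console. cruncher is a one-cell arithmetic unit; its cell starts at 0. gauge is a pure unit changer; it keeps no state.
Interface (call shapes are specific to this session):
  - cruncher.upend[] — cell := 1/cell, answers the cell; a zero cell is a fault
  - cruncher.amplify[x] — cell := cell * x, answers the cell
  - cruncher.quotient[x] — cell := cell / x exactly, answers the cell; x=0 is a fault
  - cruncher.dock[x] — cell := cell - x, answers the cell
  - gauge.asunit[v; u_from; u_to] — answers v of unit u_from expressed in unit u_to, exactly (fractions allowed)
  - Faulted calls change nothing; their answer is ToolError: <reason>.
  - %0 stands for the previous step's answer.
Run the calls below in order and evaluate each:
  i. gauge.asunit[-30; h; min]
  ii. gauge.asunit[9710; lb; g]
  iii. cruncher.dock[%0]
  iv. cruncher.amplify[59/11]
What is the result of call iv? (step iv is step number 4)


Answer: -236235029863/10000

Derivation:
==> gauge.asunit(-30, h, min)
<== -1800
==> gauge.asunit(9710, lb, g)
<== 44043819127/10000
==> cruncher.dock(%0)
<== -44043819127/10000
==> cruncher.amplify(59/11)
<== -236235029863/10000


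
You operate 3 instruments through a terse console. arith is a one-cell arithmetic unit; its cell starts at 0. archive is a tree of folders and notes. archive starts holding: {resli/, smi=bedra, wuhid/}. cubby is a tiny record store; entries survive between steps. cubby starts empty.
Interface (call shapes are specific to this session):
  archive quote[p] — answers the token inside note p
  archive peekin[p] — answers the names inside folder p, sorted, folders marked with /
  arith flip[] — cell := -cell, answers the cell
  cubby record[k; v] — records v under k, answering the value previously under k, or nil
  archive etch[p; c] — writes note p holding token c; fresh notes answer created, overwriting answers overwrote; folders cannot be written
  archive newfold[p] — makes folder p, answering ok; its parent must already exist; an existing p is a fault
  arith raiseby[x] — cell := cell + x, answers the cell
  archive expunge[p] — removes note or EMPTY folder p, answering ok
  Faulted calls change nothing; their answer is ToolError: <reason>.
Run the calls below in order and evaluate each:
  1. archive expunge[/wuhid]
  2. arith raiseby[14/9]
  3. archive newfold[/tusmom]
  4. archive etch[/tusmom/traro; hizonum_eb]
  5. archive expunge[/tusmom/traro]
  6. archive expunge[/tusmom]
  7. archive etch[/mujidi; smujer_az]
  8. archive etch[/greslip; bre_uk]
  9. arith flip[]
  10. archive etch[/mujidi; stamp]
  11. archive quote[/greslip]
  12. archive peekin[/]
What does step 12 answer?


Answer: [greslip, mujidi, resli/, smi]

Derivation:
// 1. archive expunge(p→/wuhid) ~> ok
// 2. arith raiseby(x→14/9) ~> 14/9
// 3. archive newfold(p→/tusmom) ~> ok
// 4. archive etch(p→/tusmom/traro, c→hizonum_eb) ~> created
// 5. archive expunge(p→/tusmom/traro) ~> ok
// 6. archive expunge(p→/tusmom) ~> ok
// 7. archive etch(p→/mujidi, c→smujer_az) ~> created
// 8. archive etch(p→/greslip, c→bre_uk) ~> created
// 9. arith flip() ~> -14/9
// 10. archive etch(p→/mujidi, c→stamp) ~> overwrote
// 11. archive quote(p→/greslip) ~> bre_uk
// 12. archive peekin(p→/) ~> [greslip, mujidi, resli/, smi]


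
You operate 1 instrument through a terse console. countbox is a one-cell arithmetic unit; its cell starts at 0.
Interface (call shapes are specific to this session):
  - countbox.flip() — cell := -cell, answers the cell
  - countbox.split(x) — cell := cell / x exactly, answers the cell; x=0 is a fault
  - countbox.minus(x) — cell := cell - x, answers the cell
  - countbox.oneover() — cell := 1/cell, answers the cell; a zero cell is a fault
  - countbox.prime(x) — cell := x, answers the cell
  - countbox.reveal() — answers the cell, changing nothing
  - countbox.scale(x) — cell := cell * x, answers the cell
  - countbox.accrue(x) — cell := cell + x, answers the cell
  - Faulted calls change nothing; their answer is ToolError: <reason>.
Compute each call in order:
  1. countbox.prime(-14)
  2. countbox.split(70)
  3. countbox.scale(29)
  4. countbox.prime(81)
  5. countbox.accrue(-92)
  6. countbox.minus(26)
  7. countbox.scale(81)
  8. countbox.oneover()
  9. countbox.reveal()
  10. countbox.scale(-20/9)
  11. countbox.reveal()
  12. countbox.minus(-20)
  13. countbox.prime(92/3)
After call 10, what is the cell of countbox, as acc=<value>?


Answer: acc=20/26973

Derivation:
[in] prime -14
= -14
[in] split 70
= -1/5
[in] scale 29
= -29/5
[in] prime 81
= 81
[in] accrue -92
= -11
[in] minus 26
= -37
[in] scale 81
= -2997
[in] oneover
= -1/2997
[in] reveal
= -1/2997
[in] scale -20/9
= 20/26973
[in] reveal
= 20/26973
[in] minus -20
= 539480/26973
[in] prime 92/3
= 92/3


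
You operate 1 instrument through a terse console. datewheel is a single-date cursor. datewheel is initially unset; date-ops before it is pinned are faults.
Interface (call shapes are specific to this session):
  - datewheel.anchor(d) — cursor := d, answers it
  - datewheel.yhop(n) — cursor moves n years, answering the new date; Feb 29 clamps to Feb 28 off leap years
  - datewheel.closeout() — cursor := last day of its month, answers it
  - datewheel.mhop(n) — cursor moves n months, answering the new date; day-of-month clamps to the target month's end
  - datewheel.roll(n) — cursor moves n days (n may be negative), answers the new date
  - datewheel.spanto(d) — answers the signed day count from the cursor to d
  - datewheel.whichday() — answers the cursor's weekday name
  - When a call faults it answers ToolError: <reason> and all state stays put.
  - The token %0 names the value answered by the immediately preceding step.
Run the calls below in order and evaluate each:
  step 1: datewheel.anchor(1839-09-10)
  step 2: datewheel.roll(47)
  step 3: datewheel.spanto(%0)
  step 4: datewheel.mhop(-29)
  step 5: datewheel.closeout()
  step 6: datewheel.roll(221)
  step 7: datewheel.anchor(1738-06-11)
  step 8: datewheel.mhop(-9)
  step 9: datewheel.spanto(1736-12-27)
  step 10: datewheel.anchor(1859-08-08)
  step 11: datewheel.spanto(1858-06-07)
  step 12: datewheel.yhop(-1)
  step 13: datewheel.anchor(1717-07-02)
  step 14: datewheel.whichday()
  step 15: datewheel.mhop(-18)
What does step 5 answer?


% 1. anchor(d: 1839-09-10) : 1839-09-10
% 2. roll(n: 47) : 1839-10-27
% 3. spanto(d: %0) : 0
% 4. mhop(n: -29) : 1837-05-27
% 5. closeout() : 1837-05-31
% 6. roll(n: 221) : 1838-01-07
% 7. anchor(d: 1738-06-11) : 1738-06-11
% 8. mhop(n: -9) : 1737-09-11
% 9. spanto(d: 1736-12-27) : -258
% 10. anchor(d: 1859-08-08) : 1859-08-08
% 11. spanto(d: 1858-06-07) : -427
% 12. yhop(n: -1) : 1858-08-08
% 13. anchor(d: 1717-07-02) : 1717-07-02
% 14. whichday() : Friday
% 15. mhop(n: -18) : 1716-01-02

Answer: 1837-05-31


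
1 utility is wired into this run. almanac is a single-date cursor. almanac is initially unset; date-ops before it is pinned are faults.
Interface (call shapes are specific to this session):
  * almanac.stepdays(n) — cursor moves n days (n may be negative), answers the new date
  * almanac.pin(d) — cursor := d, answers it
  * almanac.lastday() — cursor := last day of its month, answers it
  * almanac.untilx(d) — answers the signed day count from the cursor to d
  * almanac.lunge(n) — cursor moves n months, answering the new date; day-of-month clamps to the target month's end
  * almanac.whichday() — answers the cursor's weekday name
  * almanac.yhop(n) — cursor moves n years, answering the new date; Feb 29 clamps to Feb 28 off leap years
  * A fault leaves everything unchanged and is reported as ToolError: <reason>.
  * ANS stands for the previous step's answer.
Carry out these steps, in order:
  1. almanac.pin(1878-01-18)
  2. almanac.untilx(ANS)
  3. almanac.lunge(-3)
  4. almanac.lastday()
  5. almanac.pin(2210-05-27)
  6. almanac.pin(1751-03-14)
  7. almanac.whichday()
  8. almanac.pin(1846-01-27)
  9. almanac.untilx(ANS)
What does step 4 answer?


% 1. almanac.pin(d: 1878-01-18) == 1878-01-18
% 2. almanac.untilx(d: ANS) == 0
% 3. almanac.lunge(n: -3) == 1877-10-18
% 4. almanac.lastday() == 1877-10-31
% 5. almanac.pin(d: 2210-05-27) == 2210-05-27
% 6. almanac.pin(d: 1751-03-14) == 1751-03-14
% 7. almanac.whichday() == Sunday
% 8. almanac.pin(d: 1846-01-27) == 1846-01-27
% 9. almanac.untilx(d: ANS) == 0

Answer: 1877-10-31


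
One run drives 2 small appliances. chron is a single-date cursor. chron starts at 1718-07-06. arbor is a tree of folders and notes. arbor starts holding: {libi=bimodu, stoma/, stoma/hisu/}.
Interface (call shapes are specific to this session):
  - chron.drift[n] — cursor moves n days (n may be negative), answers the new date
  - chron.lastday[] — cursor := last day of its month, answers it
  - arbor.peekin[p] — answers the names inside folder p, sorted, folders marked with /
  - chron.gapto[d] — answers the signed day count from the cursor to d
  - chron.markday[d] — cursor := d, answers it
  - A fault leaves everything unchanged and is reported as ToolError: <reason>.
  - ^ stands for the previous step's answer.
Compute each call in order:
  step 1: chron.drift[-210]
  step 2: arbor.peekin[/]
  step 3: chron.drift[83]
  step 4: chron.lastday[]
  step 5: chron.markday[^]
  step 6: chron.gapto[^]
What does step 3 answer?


Act: chron.drift[n: -210]
Obs: 1717-12-08
Act: arbor.peekin[p: /]
Obs: [libi, stoma/]
Act: chron.drift[n: 83]
Obs: 1718-03-01
Act: chron.lastday[]
Obs: 1718-03-31
Act: chron.markday[d: ^]
Obs: 1718-03-31
Act: chron.gapto[d: ^]
Obs: 0

Answer: 1718-03-01


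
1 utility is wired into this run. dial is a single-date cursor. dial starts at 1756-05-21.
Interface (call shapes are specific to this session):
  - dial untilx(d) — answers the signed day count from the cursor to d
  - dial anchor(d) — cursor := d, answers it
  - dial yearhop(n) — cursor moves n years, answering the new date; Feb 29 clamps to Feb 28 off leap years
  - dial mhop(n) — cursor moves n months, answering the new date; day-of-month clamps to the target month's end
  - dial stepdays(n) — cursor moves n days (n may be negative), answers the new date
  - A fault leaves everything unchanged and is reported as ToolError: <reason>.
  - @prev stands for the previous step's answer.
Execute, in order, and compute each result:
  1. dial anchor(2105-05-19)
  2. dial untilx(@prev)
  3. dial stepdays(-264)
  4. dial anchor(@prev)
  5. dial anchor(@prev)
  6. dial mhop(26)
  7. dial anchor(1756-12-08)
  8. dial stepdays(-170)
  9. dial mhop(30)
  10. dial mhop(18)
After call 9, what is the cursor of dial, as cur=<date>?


! dial anchor(d=2105-05-19) == 2105-05-19
! dial untilx(d=@prev) == 0
! dial stepdays(n=-264) == 2104-08-28
! dial anchor(d=@prev) == 2104-08-28
! dial anchor(d=@prev) == 2104-08-28
! dial mhop(n=26) == 2106-10-28
! dial anchor(d=1756-12-08) == 1756-12-08
! dial stepdays(n=-170) == 1756-06-21
! dial mhop(n=30) == 1758-12-21
! dial mhop(n=18) == 1760-06-21

Answer: cur=1758-12-21


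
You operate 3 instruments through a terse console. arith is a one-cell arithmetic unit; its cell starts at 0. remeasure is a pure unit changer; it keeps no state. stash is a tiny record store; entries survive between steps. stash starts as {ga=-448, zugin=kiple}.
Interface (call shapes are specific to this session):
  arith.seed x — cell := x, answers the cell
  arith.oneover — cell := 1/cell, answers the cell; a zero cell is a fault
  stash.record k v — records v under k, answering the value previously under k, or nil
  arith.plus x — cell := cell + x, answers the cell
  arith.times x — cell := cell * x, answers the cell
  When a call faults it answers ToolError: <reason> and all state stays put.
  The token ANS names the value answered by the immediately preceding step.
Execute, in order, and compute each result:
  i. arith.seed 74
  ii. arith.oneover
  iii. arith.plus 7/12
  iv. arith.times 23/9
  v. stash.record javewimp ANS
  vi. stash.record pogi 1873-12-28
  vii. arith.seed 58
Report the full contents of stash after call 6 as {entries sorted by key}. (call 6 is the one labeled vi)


% seed(x: 74) -> 74
% oneover() -> 1/74
% plus(x: 7/12) -> 265/444
% times(x: 23/9) -> 6095/3996
% record(k: javewimp, v: ANS) -> nil
% record(k: pogi, v: 1873-12-28) -> nil
% seed(x: 58) -> 58

Answer: {ga=-448, javewimp=6095/3996, pogi=1873-12-28, zugin=kiple}


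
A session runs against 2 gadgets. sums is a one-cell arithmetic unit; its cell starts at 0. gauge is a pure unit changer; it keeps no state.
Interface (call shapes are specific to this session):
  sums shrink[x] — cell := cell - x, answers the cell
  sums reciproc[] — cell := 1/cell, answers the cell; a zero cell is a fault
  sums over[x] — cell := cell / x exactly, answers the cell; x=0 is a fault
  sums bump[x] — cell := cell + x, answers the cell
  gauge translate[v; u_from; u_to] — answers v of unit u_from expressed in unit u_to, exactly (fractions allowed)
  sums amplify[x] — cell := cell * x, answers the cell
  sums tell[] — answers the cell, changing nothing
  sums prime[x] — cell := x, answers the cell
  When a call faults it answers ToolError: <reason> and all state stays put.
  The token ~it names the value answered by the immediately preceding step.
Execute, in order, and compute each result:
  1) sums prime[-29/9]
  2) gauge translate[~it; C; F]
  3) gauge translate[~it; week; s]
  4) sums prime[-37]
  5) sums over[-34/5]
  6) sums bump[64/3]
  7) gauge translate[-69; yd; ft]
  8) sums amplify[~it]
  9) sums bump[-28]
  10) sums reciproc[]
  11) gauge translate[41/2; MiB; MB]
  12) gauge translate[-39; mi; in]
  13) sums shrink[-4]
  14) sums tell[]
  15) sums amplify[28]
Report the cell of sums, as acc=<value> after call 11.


! sums prime(x→-29/9) -> -29/9
! gauge translate(v→~it, u_from→C, u_to→F) -> 131/5
! gauge translate(v→~it, u_from→week, u_to→s) -> 15845760
! sums prime(x→-37) -> -37
! sums over(x→-34/5) -> 185/34
! sums bump(x→64/3) -> 2731/102
! gauge translate(v→-69, u_from→yd, u_to→ft) -> -207
! sums amplify(x→~it) -> -188439/34
! sums bump(x→-28) -> -189391/34
! sums reciproc() -> -34/189391
! gauge translate(v→41/2, u_from→MiB, u_to→MB) -> 335872/15625
! gauge translate(v→-39, u_from→mi, u_to→in) -> -2471040
! sums shrink(x→-4) -> 757530/189391
! sums tell() -> 757530/189391
! sums amplify(x→28) -> 21210840/189391

Answer: acc=-34/189391


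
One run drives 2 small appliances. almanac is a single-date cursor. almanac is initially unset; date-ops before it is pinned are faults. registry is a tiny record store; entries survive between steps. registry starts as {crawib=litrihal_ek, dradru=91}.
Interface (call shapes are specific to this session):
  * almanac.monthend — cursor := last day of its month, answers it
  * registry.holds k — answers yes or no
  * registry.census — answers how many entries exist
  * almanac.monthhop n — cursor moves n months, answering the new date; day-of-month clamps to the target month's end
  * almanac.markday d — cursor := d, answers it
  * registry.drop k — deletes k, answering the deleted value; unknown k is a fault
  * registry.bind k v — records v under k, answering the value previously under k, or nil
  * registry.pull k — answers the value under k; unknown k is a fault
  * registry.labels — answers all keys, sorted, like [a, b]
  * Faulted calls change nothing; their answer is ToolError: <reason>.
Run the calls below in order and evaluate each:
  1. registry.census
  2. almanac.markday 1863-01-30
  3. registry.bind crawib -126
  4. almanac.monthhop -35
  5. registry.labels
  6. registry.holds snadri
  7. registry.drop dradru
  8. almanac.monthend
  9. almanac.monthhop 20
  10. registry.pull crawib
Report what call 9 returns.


// census() == 2
// markday(d=1863-01-30) == 1863-01-30
// bind(k=crawib, v=-126) == litrihal_ek
// monthhop(n=-35) == 1860-02-29
// labels() == [crawib, dradru]
// holds(k=snadri) == no
// drop(k=dradru) == 91
// monthend() == 1860-02-29
// monthhop(n=20) == 1861-10-29
// pull(k=crawib) == -126

Answer: 1861-10-29


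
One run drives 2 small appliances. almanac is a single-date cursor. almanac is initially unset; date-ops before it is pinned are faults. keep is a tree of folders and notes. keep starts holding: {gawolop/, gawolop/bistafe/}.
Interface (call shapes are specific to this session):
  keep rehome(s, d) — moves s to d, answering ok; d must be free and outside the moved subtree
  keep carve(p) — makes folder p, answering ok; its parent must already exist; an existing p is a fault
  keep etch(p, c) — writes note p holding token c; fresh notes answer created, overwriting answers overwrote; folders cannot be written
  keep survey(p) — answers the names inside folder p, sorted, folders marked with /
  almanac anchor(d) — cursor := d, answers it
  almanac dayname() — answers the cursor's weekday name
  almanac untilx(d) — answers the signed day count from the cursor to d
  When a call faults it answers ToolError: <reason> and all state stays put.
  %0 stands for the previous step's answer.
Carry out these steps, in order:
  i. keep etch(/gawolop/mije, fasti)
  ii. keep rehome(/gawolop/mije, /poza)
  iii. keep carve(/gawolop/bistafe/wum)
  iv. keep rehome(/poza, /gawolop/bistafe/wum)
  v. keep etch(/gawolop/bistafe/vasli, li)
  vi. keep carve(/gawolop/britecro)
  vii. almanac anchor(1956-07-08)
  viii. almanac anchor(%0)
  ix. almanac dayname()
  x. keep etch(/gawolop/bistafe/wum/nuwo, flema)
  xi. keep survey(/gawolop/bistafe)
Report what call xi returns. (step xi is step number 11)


Answer: [vasli, wum/]

Derivation:
# keep etch(p: /gawolop/mije, c: fasti) -> created
# keep rehome(s: /gawolop/mije, d: /poza) -> ok
# keep carve(p: /gawolop/bistafe/wum) -> ok
# keep rehome(s: /poza, d: /gawolop/bistafe/wum) -> ToolError: exists
# keep etch(p: /gawolop/bistafe/vasli, c: li) -> created
# keep carve(p: /gawolop/britecro) -> ok
# almanac anchor(d: 1956-07-08) -> 1956-07-08
# almanac anchor(d: %0) -> 1956-07-08
# almanac dayname() -> Sunday
# keep etch(p: /gawolop/bistafe/wum/nuwo, c: flema) -> created
# keep survey(p: /gawolop/bistafe) -> [vasli, wum/]


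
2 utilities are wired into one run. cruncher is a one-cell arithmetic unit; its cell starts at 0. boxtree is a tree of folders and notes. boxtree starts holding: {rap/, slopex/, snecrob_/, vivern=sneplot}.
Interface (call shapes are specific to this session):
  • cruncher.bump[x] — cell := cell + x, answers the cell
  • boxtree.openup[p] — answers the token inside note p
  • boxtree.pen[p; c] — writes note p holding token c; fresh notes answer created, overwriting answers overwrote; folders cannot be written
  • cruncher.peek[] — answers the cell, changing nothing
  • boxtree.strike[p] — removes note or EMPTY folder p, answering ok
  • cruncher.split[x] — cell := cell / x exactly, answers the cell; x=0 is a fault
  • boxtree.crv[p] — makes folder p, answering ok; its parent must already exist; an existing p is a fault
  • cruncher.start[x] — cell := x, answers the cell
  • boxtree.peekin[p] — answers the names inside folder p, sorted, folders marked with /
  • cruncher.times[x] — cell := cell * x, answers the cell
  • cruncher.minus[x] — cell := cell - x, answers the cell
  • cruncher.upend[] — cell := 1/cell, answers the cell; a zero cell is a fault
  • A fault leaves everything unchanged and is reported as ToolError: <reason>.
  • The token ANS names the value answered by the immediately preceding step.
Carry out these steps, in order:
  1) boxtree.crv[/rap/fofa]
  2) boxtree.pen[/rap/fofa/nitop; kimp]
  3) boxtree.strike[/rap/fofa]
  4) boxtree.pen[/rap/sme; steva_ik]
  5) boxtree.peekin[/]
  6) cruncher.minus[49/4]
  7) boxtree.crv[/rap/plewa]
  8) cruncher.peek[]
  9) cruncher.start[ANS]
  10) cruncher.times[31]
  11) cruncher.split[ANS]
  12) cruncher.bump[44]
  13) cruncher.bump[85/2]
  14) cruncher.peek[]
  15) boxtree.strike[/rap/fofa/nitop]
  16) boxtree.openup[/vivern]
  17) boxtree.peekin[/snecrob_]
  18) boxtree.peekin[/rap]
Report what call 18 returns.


> boxtree.crv p→/rap/fofa
= ok
> boxtree.pen p→/rap/fofa/nitop c→kimp
= created
> boxtree.strike p→/rap/fofa
= ToolError: not empty
> boxtree.pen p→/rap/sme c→steva_ik
= created
> boxtree.peekin p→/
= [rap/, slopex/, snecrob_/, vivern]
> cruncher.minus x→49/4
= -49/4
> boxtree.crv p→/rap/plewa
= ok
> cruncher.peek
= -49/4
> cruncher.start x→ANS
= -49/4
> cruncher.times x→31
= -1519/4
> cruncher.split x→ANS
= 1
> cruncher.bump x→44
= 45
> cruncher.bump x→85/2
= 175/2
> cruncher.peek
= 175/2
> boxtree.strike p→/rap/fofa/nitop
= ok
> boxtree.openup p→/vivern
= sneplot
> boxtree.peekin p→/snecrob_
= []
> boxtree.peekin p→/rap
= [fofa/, plewa/, sme]

Answer: [fofa/, plewa/, sme]


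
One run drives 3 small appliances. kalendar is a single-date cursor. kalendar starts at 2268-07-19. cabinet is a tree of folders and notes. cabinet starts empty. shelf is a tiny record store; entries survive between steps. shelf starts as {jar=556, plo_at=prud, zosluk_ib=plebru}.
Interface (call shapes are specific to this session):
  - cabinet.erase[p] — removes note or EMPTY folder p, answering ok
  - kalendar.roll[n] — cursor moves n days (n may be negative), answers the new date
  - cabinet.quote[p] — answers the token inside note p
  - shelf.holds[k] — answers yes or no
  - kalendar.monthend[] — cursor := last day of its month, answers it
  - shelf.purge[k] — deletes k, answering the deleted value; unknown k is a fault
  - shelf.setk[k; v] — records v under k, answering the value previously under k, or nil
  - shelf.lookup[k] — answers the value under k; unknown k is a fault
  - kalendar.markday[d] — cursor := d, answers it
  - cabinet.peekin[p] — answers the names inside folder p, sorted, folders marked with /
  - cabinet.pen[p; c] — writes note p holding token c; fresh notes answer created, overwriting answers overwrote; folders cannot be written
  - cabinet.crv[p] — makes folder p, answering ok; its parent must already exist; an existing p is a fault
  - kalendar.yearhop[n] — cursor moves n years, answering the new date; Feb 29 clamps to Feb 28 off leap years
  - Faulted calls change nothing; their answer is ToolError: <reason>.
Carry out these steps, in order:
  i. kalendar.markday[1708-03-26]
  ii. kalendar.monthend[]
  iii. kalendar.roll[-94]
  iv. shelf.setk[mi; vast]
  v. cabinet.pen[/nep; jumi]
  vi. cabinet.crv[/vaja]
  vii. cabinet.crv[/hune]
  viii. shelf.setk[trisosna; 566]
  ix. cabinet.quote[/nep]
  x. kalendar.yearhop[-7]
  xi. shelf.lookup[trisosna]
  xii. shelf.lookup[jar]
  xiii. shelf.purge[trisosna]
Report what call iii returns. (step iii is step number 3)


% 1. kalendar.markday(1708-03-26) : 1708-03-26
% 2. kalendar.monthend() : 1708-03-31
% 3. kalendar.roll(-94) : 1707-12-28
% 4. shelf.setk(mi, vast) : nil
% 5. cabinet.pen(/nep, jumi) : created
% 6. cabinet.crv(/vaja) : ok
% 7. cabinet.crv(/hune) : ok
% 8. shelf.setk(trisosna, 566) : nil
% 9. cabinet.quote(/nep) : jumi
% 10. kalendar.yearhop(-7) : 1700-12-28
% 11. shelf.lookup(trisosna) : 566
% 12. shelf.lookup(jar) : 556
% 13. shelf.purge(trisosna) : 566

Answer: 1707-12-28


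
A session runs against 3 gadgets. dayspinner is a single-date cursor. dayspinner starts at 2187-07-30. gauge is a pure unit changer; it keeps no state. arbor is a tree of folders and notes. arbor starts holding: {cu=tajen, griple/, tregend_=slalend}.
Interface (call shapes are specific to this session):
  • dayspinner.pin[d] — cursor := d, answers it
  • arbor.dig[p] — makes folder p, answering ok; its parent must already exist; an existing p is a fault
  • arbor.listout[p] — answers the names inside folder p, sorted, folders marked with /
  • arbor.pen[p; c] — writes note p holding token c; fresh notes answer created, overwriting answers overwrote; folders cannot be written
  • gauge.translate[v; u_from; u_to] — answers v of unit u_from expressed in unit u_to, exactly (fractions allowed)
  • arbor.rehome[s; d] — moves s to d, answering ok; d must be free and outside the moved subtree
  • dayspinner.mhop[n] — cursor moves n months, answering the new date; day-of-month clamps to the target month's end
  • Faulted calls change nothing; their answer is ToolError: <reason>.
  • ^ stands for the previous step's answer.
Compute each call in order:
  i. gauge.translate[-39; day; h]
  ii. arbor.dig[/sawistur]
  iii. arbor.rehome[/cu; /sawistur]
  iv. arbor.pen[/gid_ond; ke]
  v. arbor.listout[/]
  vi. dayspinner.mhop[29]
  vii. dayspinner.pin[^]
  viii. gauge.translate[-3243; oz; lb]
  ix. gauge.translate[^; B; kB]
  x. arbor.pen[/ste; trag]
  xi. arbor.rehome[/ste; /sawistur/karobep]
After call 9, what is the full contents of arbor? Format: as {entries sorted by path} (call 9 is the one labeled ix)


Answer: {cu=tajen, gid_ond=ke, griple/, sawistur/, tregend_=slalend}

Derivation:
I invoke translate using -39, day, h: -936.
Now I run dig using /sawistur, and see ok.
I use rehome using /cu, /sawistur, — result: ToolError: exists.
Calling pen using /gid_ond, ke, which returns created.
I run listout using /, — result: [cu, gid_ond, griple/, sawistur/, tregend_].
Then mhop using 29: 2189-12-30.
Now I run pin using ^, and see 2189-12-30.
I call translate using -3243, oz, lb, → -3243/16.
Invoking translate using ^, B, kB, and see -3243/16000.
Using pen using /ste, trag, yielding created.
Then rehome using /ste, /sawistur/karobep, giving ok.


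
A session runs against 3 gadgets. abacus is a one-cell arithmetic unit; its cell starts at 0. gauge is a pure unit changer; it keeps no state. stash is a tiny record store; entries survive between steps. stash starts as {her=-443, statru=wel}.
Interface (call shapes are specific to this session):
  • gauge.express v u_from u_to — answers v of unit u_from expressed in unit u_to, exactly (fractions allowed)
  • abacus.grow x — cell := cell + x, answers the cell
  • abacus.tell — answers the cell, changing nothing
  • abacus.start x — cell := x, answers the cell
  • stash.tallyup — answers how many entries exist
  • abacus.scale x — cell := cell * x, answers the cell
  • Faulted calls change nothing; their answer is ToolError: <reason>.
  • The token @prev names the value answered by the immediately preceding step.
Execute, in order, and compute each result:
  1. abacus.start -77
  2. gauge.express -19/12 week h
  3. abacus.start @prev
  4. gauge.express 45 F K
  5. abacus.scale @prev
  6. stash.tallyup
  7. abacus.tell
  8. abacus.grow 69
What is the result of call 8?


Answer: -6705901/90

Derivation:
> start x: -77
:: -77
> express v: -19/12 u_from: week u_to: h
:: -266
> start x: @prev
:: -266
> express v: 45 u_from: F u_to: K
:: 50467/180
> scale x: @prev
:: -6712111/90
> tallyup
:: 2
> tell
:: -6712111/90
> grow x: 69
:: -6705901/90


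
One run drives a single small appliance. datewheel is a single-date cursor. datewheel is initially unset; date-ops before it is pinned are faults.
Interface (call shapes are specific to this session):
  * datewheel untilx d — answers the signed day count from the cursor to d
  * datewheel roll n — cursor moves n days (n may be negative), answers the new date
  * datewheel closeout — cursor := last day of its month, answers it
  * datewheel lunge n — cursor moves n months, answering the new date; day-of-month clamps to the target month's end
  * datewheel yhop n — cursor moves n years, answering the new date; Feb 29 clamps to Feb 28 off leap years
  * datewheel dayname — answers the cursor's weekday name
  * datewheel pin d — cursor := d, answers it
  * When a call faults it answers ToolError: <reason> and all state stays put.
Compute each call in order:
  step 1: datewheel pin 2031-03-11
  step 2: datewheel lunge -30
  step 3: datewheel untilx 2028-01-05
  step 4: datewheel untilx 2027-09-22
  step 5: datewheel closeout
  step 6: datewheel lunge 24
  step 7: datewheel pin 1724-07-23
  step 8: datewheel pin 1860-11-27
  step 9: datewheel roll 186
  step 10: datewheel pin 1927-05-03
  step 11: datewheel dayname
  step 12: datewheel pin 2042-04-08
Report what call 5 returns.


> datewheel pin d→2031-03-11
= 2031-03-11
> datewheel lunge n→-30
= 2028-09-11
> datewheel untilx d→2028-01-05
= -250
> datewheel untilx d→2027-09-22
= -355
> datewheel closeout
= 2028-09-30
> datewheel lunge n→24
= 2030-09-30
> datewheel pin d→1724-07-23
= 1724-07-23
> datewheel pin d→1860-11-27
= 1860-11-27
> datewheel roll n→186
= 1861-06-01
> datewheel pin d→1927-05-03
= 1927-05-03
> datewheel dayname
= Tuesday
> datewheel pin d→2042-04-08
= 2042-04-08

Answer: 2028-09-30


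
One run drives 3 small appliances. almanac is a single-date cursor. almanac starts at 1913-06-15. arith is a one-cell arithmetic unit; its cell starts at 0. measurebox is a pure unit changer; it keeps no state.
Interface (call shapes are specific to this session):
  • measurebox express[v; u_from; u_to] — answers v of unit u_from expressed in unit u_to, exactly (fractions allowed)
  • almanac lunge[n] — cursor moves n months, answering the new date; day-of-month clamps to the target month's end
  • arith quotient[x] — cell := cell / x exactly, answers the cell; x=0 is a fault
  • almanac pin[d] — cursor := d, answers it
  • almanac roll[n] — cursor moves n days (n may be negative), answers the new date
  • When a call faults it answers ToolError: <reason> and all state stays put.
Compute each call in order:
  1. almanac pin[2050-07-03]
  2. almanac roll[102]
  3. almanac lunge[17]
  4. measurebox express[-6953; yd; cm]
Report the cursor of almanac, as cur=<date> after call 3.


Answer: cur=2052-03-13

Derivation:
I invoke almanac pin(d=2050-07-03): 2050-07-03.
I use almanac roll(n=102), — result: 2050-10-13.
I try almanac lunge(n=17), — result: 2052-03-13.
Then measurebox express(v=-6953, u_from=yd, u_to=cm), and observe -15894558/25.


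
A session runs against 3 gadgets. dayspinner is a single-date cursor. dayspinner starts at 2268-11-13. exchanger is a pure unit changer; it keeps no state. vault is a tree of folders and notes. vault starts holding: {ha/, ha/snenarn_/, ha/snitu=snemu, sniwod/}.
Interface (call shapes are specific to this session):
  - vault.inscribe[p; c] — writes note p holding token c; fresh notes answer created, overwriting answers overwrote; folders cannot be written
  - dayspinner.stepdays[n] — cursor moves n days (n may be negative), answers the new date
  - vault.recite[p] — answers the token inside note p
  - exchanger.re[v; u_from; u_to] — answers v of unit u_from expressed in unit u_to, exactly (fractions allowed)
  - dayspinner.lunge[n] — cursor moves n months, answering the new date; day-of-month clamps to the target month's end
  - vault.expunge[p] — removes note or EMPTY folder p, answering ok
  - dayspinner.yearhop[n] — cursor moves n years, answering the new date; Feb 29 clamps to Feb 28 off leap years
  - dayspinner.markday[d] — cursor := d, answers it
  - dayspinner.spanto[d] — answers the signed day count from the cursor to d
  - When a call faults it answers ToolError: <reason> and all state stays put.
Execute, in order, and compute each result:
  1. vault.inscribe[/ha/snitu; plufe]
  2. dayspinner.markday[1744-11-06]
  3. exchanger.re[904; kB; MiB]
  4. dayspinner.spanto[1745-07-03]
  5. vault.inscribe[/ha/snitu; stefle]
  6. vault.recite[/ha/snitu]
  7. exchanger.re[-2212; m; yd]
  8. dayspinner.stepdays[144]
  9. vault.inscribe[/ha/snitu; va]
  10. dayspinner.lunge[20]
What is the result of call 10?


Answer: 1746-11-30

Derivation:
·→ vault.inscribe(p='/ha/snitu', c='plufe')
·← overwrote
·→ dayspinner.markday(d='1744-11-06')
·← 1744-11-06
·→ exchanger.re(v='904', u_from='kB', u_to='MiB')
·← 14125/16384
·→ dayspinner.spanto(d='1745-07-03')
·← 239
·→ vault.inscribe(p='/ha/snitu', c='stefle')
·← overwrote
·→ vault.recite(p='/ha/snitu')
·← stefle
·→ exchanger.re(v='-2212', u_from='m', u_to='yd')
·← -2765000/1143
·→ dayspinner.stepdays(n='144')
·← 1745-03-30
·→ vault.inscribe(p='/ha/snitu', c='va')
·← overwrote
·→ dayspinner.lunge(n='20')
·← 1746-11-30


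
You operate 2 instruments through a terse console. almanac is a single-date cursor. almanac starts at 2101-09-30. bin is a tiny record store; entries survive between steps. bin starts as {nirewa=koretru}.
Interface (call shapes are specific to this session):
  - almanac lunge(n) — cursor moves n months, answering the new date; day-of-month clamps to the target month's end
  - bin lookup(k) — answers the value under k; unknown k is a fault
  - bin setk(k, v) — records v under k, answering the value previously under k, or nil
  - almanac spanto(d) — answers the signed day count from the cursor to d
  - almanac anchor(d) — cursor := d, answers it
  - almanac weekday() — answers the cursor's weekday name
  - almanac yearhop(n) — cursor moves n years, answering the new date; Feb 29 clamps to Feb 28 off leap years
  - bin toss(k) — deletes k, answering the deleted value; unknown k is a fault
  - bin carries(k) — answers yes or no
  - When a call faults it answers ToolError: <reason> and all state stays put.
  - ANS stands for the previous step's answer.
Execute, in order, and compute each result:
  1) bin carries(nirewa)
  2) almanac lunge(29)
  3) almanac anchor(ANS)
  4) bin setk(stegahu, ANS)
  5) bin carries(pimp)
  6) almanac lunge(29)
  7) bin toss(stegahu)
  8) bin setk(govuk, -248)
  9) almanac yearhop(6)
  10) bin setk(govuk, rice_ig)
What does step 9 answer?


==> bin carries(nirewa)
<== yes
==> almanac lunge(29)
<== 2104-02-29
==> almanac anchor(ANS)
<== 2104-02-29
==> bin setk(stegahu, ANS)
<== nil
==> bin carries(pimp)
<== no
==> almanac lunge(29)
<== 2106-07-29
==> bin toss(stegahu)
<== 2104-02-29
==> bin setk(govuk, -248)
<== nil
==> almanac yearhop(6)
<== 2112-07-29
==> bin setk(govuk, rice_ig)
<== -248

Answer: 2112-07-29


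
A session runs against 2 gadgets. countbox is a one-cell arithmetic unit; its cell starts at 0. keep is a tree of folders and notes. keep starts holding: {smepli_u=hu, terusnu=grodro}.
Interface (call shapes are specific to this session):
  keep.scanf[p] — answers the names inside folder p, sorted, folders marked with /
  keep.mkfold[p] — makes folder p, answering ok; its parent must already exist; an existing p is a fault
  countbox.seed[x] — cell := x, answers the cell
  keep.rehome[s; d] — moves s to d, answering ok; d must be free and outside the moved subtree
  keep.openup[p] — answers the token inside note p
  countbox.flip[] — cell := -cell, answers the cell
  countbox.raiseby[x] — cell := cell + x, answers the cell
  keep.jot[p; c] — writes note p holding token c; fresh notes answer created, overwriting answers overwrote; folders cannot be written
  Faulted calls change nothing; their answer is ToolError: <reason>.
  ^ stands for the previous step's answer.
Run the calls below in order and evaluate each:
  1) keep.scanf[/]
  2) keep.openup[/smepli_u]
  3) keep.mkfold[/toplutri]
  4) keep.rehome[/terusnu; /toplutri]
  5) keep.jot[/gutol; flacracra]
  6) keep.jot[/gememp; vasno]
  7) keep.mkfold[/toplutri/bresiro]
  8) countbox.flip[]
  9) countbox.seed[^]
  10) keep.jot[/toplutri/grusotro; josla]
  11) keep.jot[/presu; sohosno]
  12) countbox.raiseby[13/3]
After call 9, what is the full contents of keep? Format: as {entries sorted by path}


> keep.scanf p='/'
[out] [smepli_u, terusnu]
> keep.openup p='/smepli_u'
[out] hu
> keep.mkfold p='/toplutri'
[out] ok
> keep.rehome s='/terusnu' d='/toplutri'
[out] ToolError: exists
> keep.jot p='/gutol' c='flacracra'
[out] created
> keep.jot p='/gememp' c='vasno'
[out] created
> keep.mkfold p='/toplutri/bresiro'
[out] ok
> countbox.flip
[out] 0
> countbox.seed x='^'
[out] 0
> keep.jot p='/toplutri/grusotro' c='josla'
[out] created
> keep.jot p='/presu' c='sohosno'
[out] created
> countbox.raiseby x='13/3'
[out] 13/3

Answer: {gememp=vasno, gutol=flacracra, smepli_u=hu, terusnu=grodro, toplutri/, toplutri/bresiro/}


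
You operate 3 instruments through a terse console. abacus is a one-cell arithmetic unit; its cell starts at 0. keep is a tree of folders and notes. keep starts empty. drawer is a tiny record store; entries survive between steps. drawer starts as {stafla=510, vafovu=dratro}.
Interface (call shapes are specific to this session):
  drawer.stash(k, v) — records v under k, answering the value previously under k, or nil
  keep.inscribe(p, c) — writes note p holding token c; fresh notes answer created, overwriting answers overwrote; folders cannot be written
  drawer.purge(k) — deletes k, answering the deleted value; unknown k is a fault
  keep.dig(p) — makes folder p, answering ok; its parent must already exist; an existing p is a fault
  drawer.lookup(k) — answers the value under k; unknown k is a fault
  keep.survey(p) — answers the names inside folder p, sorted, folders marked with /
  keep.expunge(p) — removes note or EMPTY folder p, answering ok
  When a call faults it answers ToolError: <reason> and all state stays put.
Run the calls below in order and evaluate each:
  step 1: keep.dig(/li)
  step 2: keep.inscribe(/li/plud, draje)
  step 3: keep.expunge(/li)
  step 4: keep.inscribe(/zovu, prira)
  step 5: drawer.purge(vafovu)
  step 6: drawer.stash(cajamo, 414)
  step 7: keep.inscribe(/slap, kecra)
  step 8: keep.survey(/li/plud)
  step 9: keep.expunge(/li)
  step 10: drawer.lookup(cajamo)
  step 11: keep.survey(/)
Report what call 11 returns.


# 1. dig(p→/li) ~> ok
# 2. inscribe(p→/li/plud, c→draje) ~> created
# 3. expunge(p→/li) ~> ToolError: not empty
# 4. inscribe(p→/zovu, c→prira) ~> created
# 5. purge(k→vafovu) ~> dratro
# 6. stash(k→cajamo, v→414) ~> nil
# 7. inscribe(p→/slap, c→kecra) ~> created
# 8. survey(p→/li/plud) ~> ToolError: not a directory
# 9. expunge(p→/li) ~> ToolError: not empty
# 10. lookup(k→cajamo) ~> 414
# 11. survey(p→/) ~> [li/, slap, zovu]

Answer: [li/, slap, zovu]


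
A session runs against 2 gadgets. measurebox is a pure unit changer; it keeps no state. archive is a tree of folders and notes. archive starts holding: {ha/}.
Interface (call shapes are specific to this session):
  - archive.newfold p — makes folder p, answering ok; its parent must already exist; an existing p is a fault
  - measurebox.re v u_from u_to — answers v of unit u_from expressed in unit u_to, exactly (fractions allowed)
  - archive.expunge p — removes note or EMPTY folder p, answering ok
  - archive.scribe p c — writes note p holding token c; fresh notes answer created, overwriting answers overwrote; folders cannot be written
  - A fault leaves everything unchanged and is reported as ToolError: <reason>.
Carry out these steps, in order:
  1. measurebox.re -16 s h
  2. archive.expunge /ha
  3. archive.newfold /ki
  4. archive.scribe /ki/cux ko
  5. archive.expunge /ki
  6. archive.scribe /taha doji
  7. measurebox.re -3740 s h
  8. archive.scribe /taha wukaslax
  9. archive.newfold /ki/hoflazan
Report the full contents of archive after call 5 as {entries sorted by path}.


Answer: {ki/, ki/cux=ko}

Derivation:
% 1. measurebox.re(-16, s, h) ~> -1/225
% 2. archive.expunge(/ha) ~> ok
% 3. archive.newfold(/ki) ~> ok
% 4. archive.scribe(/ki/cux, ko) ~> created
% 5. archive.expunge(/ki) ~> ToolError: not empty
% 6. archive.scribe(/taha, doji) ~> created
% 7. measurebox.re(-3740, s, h) ~> -187/180
% 8. archive.scribe(/taha, wukaslax) ~> overwrote
% 9. archive.newfold(/ki/hoflazan) ~> ok
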